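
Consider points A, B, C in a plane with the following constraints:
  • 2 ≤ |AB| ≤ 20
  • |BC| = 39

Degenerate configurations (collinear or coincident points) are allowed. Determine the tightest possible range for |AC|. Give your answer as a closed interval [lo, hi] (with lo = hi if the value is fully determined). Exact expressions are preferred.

|AB| ∈ [2, 20]
|BC| ∈ {39}
|AC| ∈ [19, 59]

|AC| ∈ [19, 59]  (≈ [19.0000, 59.0000])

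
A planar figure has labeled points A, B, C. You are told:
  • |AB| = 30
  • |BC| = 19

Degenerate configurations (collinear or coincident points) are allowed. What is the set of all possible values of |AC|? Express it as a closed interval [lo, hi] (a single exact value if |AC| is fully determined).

|AC| ∈ [11, 49]  (≈ [11.0000, 49.0000])

|AB| ∈ {30}
|BC| ∈ {19}
|AC| ∈ [11, 49]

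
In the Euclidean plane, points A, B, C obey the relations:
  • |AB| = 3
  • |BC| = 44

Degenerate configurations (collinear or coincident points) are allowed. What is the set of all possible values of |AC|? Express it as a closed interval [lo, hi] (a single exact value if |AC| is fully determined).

|AC| ∈ [41, 47]  (≈ [41.0000, 47.0000])

|AB| ∈ {3}
|BC| ∈ {44}
|AC| ∈ [41, 47]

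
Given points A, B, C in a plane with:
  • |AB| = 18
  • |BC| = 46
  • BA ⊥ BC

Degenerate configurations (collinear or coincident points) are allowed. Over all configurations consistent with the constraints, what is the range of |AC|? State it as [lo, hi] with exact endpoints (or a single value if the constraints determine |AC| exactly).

|AC| = 2·√(610)  (≈ 49.3964)

|AB| ∈ {18}
|BC| ∈ {46}
|AC| ∈ {2·√(610)}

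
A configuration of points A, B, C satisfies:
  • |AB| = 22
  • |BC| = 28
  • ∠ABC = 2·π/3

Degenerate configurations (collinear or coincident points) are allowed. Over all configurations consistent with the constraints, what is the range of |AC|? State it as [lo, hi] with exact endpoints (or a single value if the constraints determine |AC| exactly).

|AC| = 2·√(471)  (≈ 43.4051)

|AB| ∈ {22}
|BC| ∈ {28}
|AC| ∈ {2·√(471)}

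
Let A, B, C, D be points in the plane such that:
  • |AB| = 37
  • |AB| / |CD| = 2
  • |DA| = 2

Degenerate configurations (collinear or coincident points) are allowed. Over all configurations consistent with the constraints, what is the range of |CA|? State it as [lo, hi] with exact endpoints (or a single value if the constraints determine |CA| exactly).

|AB| ∈ {37}
|AD| ∈ {2}
|CD| ∈ {37/2}
|BD| ∈ [35, 39]
|AC| ∈ [33/2, 41/2]
|BC| ∈ [33/2, 115/2]

|CA| ∈ [33/2, 41/2]  (≈ [16.5000, 20.5000])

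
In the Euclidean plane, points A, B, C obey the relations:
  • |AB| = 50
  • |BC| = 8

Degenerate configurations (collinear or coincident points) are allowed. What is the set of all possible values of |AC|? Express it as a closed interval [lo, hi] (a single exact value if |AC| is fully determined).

|AB| ∈ {50}
|BC| ∈ {8}
|AC| ∈ [42, 58]

|AC| ∈ [42, 58]  (≈ [42.0000, 58.0000])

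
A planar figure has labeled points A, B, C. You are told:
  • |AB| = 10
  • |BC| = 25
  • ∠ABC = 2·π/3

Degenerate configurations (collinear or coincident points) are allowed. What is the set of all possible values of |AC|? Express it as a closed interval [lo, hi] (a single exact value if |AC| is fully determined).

|AB| ∈ {10}
|BC| ∈ {25}
|AC| ∈ {5·√(39)}

|AC| = 5·√(39)  (≈ 31.2250)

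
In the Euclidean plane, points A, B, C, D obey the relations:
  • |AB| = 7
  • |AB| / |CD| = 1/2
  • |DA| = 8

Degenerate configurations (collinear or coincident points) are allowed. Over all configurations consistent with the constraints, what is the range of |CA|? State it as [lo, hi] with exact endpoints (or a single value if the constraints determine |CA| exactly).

|CA| ∈ [6, 22]  (≈ [6.0000, 22.0000])

|AB| ∈ {7}
|AD| ∈ {8}
|CD| ∈ {14}
|BD| ∈ [1, 15]
|AC| ∈ [6, 22]
|BC| ∈ [0, 29]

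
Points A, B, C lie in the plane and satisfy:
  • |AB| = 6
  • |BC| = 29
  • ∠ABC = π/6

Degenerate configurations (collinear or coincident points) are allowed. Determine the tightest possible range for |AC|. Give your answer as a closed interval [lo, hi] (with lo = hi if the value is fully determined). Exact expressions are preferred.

|AB| ∈ {6}
|BC| ∈ {29}
|AC| ∈ {√(877 - 174·√(3))}

|AC| = √(877 - 174·√(3))  (≈ 23.9921)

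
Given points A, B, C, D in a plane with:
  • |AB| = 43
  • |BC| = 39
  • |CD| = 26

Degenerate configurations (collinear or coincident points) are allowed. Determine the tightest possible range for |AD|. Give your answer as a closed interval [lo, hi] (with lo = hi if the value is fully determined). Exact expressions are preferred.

|AB| ∈ {43}
|BC| ∈ {39}
|CD| ∈ {26}
|AC| ∈ [4, 82]
|BD| ∈ [13, 65]
|AD| ∈ [0, 108]

|AD| ∈ [0, 108]  (≈ [0.0000, 108.0000])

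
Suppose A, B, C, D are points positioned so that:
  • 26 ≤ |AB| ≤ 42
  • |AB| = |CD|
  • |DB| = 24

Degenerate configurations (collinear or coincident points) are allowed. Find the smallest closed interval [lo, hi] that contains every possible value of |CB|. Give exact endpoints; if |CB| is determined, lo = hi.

|AB| ∈ [26, 42]
|BD| ∈ {24}
|CD| ∈ [26, 42]
|AD| ∈ [2, 66]
|BC| ∈ [2, 66]
|AC| ∈ [0, 108]

|CB| ∈ [2, 66]  (≈ [2.0000, 66.0000])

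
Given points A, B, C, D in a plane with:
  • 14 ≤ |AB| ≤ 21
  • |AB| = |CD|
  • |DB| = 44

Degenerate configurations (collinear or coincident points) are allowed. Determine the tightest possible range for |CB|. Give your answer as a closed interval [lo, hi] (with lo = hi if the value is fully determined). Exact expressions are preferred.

|CB| ∈ [23, 65]  (≈ [23.0000, 65.0000])

|AB| ∈ [14, 21]
|BD| ∈ {44}
|CD| ∈ [14, 21]
|AD| ∈ [23, 65]
|BC| ∈ [23, 65]
|AC| ∈ [2, 86]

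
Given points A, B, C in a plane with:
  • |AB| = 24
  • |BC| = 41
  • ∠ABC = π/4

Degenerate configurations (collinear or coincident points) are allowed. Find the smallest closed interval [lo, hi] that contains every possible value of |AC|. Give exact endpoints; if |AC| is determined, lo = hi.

|AB| ∈ {24}
|BC| ∈ {41}
|AC| ∈ {√(2257 - 984·√(2))}

|AC| = √(2257 - 984·√(2))  (≈ 29.4179)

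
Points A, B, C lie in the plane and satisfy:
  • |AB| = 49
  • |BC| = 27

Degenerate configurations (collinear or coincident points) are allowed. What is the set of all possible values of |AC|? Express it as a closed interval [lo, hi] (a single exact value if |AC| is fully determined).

|AB| ∈ {49}
|BC| ∈ {27}
|AC| ∈ [22, 76]

|AC| ∈ [22, 76]  (≈ [22.0000, 76.0000])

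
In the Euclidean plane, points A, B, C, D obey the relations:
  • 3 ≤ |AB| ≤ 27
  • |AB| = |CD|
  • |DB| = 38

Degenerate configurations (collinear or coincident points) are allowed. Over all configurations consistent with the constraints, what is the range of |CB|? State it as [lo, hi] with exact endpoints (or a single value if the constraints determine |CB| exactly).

|CB| ∈ [11, 65]  (≈ [11.0000, 65.0000])

|AB| ∈ [3, 27]
|BD| ∈ {38}
|CD| ∈ [3, 27]
|AD| ∈ [11, 65]
|BC| ∈ [11, 65]
|AC| ∈ [0, 92]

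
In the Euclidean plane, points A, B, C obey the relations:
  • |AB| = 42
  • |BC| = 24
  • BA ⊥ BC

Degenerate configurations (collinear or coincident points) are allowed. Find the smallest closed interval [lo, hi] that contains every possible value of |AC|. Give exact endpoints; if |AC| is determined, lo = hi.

|AC| = 6·√(65)  (≈ 48.3735)

|AB| ∈ {42}
|BC| ∈ {24}
|AC| ∈ {6·√(65)}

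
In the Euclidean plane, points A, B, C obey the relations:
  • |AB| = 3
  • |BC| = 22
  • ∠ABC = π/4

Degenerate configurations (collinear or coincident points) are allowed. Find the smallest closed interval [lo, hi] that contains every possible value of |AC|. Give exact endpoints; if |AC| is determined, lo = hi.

|AB| ∈ {3}
|BC| ∈ {22}
|AC| ∈ {√(493 - 66·√(2))}

|AC| = √(493 - 66·√(2))  (≈ 19.9915)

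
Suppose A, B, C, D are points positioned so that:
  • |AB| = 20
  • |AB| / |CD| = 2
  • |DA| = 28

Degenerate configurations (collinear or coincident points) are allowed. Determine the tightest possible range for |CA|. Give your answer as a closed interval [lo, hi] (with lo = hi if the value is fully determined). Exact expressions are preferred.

|CA| ∈ [18, 38]  (≈ [18.0000, 38.0000])

|AB| ∈ {20}
|AD| ∈ {28}
|CD| ∈ {10}
|BD| ∈ [8, 48]
|AC| ∈ [18, 38]
|BC| ∈ [0, 58]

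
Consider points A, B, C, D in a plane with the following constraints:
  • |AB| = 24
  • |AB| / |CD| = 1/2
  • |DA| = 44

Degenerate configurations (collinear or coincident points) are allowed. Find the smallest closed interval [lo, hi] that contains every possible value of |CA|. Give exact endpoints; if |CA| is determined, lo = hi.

|CA| ∈ [4, 92]  (≈ [4.0000, 92.0000])

|AB| ∈ {24}
|AD| ∈ {44}
|CD| ∈ {48}
|BD| ∈ [20, 68]
|AC| ∈ [4, 92]
|BC| ∈ [0, 116]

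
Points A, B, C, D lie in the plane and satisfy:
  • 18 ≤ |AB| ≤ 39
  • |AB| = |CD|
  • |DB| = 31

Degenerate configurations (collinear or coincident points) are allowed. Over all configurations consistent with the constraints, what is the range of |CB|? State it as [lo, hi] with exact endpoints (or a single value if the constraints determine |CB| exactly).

|CB| ∈ [0, 70]  (≈ [0.0000, 70.0000])

|AB| ∈ [18, 39]
|BD| ∈ {31}
|CD| ∈ [18, 39]
|AD| ∈ [0, 70]
|BC| ∈ [0, 70]
|AC| ∈ [0, 109]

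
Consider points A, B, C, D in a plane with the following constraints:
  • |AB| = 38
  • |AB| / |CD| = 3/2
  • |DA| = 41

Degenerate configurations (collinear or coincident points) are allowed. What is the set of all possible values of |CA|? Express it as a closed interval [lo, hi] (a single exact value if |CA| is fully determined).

|AB| ∈ {38}
|AD| ∈ {41}
|CD| ∈ {76/3}
|BD| ∈ [3, 79]
|AC| ∈ [47/3, 199/3]
|BC| ∈ [0, 313/3]

|CA| ∈ [47/3, 199/3]  (≈ [15.6667, 66.3333])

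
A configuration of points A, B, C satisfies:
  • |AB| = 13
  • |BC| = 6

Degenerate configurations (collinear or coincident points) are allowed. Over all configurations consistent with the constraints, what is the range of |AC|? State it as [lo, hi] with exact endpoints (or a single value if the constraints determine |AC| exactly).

|AC| ∈ [7, 19]  (≈ [7.0000, 19.0000])

|AB| ∈ {13}
|BC| ∈ {6}
|AC| ∈ [7, 19]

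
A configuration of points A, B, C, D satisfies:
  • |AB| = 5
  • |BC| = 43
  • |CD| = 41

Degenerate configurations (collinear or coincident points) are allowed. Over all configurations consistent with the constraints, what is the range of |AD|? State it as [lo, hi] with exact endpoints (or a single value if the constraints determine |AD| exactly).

|AB| ∈ {5}
|BC| ∈ {43}
|CD| ∈ {41}
|AC| ∈ [38, 48]
|BD| ∈ [2, 84]
|AD| ∈ [0, 89]

|AD| ∈ [0, 89]  (≈ [0.0000, 89.0000])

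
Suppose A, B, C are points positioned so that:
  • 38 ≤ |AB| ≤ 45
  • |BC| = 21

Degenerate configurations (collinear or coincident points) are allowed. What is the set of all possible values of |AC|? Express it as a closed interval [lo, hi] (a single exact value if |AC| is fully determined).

|AB| ∈ [38, 45]
|BC| ∈ {21}
|AC| ∈ [17, 66]

|AC| ∈ [17, 66]  (≈ [17.0000, 66.0000])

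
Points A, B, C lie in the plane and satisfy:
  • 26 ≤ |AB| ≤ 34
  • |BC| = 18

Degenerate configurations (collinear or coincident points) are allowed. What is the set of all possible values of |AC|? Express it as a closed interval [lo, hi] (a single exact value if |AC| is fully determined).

|AB| ∈ [26, 34]
|BC| ∈ {18}
|AC| ∈ [8, 52]

|AC| ∈ [8, 52]  (≈ [8.0000, 52.0000])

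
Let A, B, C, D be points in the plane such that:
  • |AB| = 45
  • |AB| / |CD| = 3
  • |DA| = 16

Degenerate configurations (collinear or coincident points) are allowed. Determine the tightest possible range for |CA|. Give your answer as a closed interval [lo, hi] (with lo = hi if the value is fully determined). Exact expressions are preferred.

|CA| ∈ [1, 31]  (≈ [1.0000, 31.0000])

|AB| ∈ {45}
|AD| ∈ {16}
|CD| ∈ {15}
|BD| ∈ [29, 61]
|AC| ∈ [1, 31]
|BC| ∈ [14, 76]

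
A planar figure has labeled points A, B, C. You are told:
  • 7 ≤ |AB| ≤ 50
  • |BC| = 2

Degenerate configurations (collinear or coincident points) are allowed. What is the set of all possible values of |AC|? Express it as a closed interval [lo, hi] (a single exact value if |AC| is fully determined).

|AC| ∈ [5, 52]  (≈ [5.0000, 52.0000])

|AB| ∈ [7, 50]
|BC| ∈ {2}
|AC| ∈ [5, 52]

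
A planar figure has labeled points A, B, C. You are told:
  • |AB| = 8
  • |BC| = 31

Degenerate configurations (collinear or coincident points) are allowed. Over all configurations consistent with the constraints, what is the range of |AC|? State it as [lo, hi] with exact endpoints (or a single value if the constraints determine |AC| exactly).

|AB| ∈ {8}
|BC| ∈ {31}
|AC| ∈ [23, 39]

|AC| ∈ [23, 39]  (≈ [23.0000, 39.0000])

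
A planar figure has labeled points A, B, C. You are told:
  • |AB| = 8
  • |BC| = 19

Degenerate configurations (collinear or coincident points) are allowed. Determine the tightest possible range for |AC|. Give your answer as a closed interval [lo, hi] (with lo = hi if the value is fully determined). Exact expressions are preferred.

|AB| ∈ {8}
|BC| ∈ {19}
|AC| ∈ [11, 27]

|AC| ∈ [11, 27]  (≈ [11.0000, 27.0000])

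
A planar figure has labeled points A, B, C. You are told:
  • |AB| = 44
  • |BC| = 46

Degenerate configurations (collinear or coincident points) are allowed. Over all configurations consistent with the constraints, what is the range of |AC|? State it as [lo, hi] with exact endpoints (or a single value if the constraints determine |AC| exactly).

|AC| ∈ [2, 90]  (≈ [2.0000, 90.0000])

|AB| ∈ {44}
|BC| ∈ {46}
|AC| ∈ [2, 90]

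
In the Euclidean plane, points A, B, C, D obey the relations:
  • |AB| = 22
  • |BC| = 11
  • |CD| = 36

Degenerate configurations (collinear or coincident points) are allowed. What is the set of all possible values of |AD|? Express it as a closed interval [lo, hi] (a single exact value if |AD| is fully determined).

|AB| ∈ {22}
|BC| ∈ {11}
|CD| ∈ {36}
|AC| ∈ [11, 33]
|BD| ∈ [25, 47]
|AD| ∈ [3, 69]

|AD| ∈ [3, 69]  (≈ [3.0000, 69.0000])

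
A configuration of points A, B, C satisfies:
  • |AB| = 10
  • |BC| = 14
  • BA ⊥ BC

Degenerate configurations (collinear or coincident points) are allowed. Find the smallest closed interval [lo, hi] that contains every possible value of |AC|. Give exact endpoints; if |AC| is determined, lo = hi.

|AB| ∈ {10}
|BC| ∈ {14}
|AC| ∈ {2·√(74)}

|AC| = 2·√(74)  (≈ 17.2047)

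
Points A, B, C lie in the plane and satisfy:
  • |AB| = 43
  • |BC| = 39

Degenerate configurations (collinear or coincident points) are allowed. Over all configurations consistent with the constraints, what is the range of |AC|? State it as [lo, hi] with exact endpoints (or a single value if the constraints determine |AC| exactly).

|AB| ∈ {43}
|BC| ∈ {39}
|AC| ∈ [4, 82]

|AC| ∈ [4, 82]  (≈ [4.0000, 82.0000])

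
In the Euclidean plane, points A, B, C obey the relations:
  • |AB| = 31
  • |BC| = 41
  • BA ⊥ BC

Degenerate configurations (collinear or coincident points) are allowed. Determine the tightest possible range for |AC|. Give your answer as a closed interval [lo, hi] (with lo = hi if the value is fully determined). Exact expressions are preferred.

|AC| = √(2642)  (≈ 51.4004)

|AB| ∈ {31}
|BC| ∈ {41}
|AC| ∈ {√(2642)}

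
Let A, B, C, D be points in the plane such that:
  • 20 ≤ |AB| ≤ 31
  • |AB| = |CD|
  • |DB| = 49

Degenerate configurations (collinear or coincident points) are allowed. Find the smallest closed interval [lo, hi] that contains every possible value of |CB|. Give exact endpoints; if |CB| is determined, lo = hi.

|CB| ∈ [18, 80]  (≈ [18.0000, 80.0000])

|AB| ∈ [20, 31]
|BD| ∈ {49}
|CD| ∈ [20, 31]
|AD| ∈ [18, 80]
|BC| ∈ [18, 80]
|AC| ∈ [0, 111]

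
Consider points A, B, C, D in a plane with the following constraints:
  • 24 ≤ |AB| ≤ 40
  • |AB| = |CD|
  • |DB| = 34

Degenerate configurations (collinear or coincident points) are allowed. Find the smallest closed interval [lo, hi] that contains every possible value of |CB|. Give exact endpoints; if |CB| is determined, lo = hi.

|AB| ∈ [24, 40]
|BD| ∈ {34}
|CD| ∈ [24, 40]
|AD| ∈ [0, 74]
|BC| ∈ [0, 74]
|AC| ∈ [0, 114]

|CB| ∈ [0, 74]  (≈ [0.0000, 74.0000])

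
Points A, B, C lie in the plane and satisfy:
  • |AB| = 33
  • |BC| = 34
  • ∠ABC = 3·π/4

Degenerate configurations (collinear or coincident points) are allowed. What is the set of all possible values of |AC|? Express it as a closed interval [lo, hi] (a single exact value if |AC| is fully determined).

|AB| ∈ {33}
|BC| ∈ {34}
|AC| ∈ {√(1122·√(2) + 2245)}

|AC| = √(1122·√(2) + 2245)  (≈ 61.9011)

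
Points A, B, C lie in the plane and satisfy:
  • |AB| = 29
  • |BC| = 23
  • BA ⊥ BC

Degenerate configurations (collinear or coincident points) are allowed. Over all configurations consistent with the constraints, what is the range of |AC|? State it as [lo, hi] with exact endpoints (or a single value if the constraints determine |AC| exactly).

|AB| ∈ {29}
|BC| ∈ {23}
|AC| ∈ {√(1370)}

|AC| = √(1370)  (≈ 37.0135)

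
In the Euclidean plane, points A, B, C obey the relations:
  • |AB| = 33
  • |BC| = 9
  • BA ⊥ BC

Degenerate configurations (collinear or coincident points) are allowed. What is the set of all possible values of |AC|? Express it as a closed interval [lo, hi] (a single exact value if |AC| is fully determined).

|AC| = 3·√(130)  (≈ 34.2053)

|AB| ∈ {33}
|BC| ∈ {9}
|AC| ∈ {3·√(130)}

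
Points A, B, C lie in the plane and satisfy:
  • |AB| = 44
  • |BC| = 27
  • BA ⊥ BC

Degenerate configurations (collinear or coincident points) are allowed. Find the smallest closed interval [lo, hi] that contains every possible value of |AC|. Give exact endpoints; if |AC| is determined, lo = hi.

|AC| = √(2665)  (≈ 51.6236)

|AB| ∈ {44}
|BC| ∈ {27}
|AC| ∈ {√(2665)}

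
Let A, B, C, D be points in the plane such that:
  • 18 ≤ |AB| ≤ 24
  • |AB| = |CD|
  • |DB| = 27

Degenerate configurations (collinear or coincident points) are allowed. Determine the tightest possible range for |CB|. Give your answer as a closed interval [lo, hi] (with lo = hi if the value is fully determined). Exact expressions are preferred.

|AB| ∈ [18, 24]
|BD| ∈ {27}
|CD| ∈ [18, 24]
|AD| ∈ [3, 51]
|BC| ∈ [3, 51]
|AC| ∈ [0, 75]

|CB| ∈ [3, 51]  (≈ [3.0000, 51.0000])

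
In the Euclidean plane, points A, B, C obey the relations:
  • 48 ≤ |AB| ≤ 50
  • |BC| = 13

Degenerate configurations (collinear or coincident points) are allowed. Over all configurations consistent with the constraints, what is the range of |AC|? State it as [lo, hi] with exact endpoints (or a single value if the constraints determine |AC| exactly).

|AB| ∈ [48, 50]
|BC| ∈ {13}
|AC| ∈ [35, 63]

|AC| ∈ [35, 63]  (≈ [35.0000, 63.0000])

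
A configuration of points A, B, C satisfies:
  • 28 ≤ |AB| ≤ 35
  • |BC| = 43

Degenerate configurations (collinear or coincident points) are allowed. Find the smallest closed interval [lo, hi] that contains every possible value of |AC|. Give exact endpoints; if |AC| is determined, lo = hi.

|AC| ∈ [8, 78]  (≈ [8.0000, 78.0000])

|AB| ∈ [28, 35]
|BC| ∈ {43}
|AC| ∈ [8, 78]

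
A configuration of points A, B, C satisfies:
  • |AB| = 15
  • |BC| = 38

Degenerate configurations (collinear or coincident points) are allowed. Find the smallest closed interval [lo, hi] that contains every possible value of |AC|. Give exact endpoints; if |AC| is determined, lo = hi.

|AB| ∈ {15}
|BC| ∈ {38}
|AC| ∈ [23, 53]

|AC| ∈ [23, 53]  (≈ [23.0000, 53.0000])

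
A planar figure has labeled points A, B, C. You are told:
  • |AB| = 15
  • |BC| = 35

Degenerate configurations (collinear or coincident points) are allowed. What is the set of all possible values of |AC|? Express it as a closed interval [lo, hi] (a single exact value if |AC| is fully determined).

|AB| ∈ {15}
|BC| ∈ {35}
|AC| ∈ [20, 50]

|AC| ∈ [20, 50]  (≈ [20.0000, 50.0000])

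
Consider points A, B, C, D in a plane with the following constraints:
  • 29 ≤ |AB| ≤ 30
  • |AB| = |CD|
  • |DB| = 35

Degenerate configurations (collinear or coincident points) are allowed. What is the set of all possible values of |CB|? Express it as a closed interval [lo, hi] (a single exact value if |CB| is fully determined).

|CB| ∈ [5, 65]  (≈ [5.0000, 65.0000])

|AB| ∈ [29, 30]
|BD| ∈ {35}
|CD| ∈ [29, 30]
|AD| ∈ [5, 65]
|BC| ∈ [5, 65]
|AC| ∈ [0, 95]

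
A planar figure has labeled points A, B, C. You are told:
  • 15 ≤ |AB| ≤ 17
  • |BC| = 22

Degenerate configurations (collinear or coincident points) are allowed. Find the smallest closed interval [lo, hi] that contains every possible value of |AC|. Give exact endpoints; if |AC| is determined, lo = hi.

|AC| ∈ [5, 39]  (≈ [5.0000, 39.0000])

|AB| ∈ [15, 17]
|BC| ∈ {22}
|AC| ∈ [5, 39]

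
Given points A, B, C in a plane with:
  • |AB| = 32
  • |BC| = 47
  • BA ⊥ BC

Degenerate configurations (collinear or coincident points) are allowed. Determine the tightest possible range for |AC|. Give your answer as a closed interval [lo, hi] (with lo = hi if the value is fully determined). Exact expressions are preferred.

|AB| ∈ {32}
|BC| ∈ {47}
|AC| ∈ {√(3233)}

|AC| = √(3233)  (≈ 56.8595)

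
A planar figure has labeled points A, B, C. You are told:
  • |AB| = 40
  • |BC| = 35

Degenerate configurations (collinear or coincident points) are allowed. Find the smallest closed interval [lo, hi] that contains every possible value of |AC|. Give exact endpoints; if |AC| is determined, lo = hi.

|AB| ∈ {40}
|BC| ∈ {35}
|AC| ∈ [5, 75]

|AC| ∈ [5, 75]  (≈ [5.0000, 75.0000])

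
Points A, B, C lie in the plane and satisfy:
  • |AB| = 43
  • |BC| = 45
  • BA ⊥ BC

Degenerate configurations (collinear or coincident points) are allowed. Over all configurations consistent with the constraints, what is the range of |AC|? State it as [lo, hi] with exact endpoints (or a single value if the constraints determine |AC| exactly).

|AB| ∈ {43}
|BC| ∈ {45}
|AC| ∈ {√(3874)}

|AC| = √(3874)  (≈ 62.2415)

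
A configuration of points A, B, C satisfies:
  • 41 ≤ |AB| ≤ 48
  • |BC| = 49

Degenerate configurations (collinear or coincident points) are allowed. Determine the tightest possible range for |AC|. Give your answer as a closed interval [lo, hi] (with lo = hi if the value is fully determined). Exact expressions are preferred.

|AB| ∈ [41, 48]
|BC| ∈ {49}
|AC| ∈ [1, 97]

|AC| ∈ [1, 97]  (≈ [1.0000, 97.0000])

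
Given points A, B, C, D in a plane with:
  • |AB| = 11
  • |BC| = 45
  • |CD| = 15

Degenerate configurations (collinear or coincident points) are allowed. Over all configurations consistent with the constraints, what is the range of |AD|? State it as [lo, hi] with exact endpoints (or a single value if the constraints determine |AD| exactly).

|AD| ∈ [19, 71]  (≈ [19.0000, 71.0000])

|AB| ∈ {11}
|BC| ∈ {45}
|CD| ∈ {15}
|AC| ∈ [34, 56]
|BD| ∈ [30, 60]
|AD| ∈ [19, 71]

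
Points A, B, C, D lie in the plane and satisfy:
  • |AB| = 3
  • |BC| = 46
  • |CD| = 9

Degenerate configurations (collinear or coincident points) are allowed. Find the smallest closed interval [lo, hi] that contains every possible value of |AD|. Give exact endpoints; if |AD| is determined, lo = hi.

|AB| ∈ {3}
|BC| ∈ {46}
|CD| ∈ {9}
|AC| ∈ [43, 49]
|BD| ∈ [37, 55]
|AD| ∈ [34, 58]

|AD| ∈ [34, 58]  (≈ [34.0000, 58.0000])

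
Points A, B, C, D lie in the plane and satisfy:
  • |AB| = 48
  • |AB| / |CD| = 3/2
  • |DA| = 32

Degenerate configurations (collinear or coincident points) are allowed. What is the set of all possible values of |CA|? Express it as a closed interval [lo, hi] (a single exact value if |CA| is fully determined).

|AB| ∈ {48}
|AD| ∈ {32}
|CD| ∈ {32}
|BD| ∈ [16, 80]
|AC| ∈ [0, 64]
|BC| ∈ [0, 112]

|CA| ∈ [0, 64]  (≈ [0.0000, 64.0000])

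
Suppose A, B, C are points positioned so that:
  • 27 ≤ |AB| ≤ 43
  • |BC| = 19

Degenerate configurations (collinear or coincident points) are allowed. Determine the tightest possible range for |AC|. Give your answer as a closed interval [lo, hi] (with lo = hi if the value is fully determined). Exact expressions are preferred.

|AB| ∈ [27, 43]
|BC| ∈ {19}
|AC| ∈ [8, 62]

|AC| ∈ [8, 62]  (≈ [8.0000, 62.0000])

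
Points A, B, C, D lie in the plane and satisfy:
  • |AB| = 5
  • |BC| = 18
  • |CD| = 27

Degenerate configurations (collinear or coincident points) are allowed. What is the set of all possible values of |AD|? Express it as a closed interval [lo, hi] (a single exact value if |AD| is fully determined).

|AD| ∈ [4, 50]  (≈ [4.0000, 50.0000])

|AB| ∈ {5}
|BC| ∈ {18}
|CD| ∈ {27}
|AC| ∈ [13, 23]
|BD| ∈ [9, 45]
|AD| ∈ [4, 50]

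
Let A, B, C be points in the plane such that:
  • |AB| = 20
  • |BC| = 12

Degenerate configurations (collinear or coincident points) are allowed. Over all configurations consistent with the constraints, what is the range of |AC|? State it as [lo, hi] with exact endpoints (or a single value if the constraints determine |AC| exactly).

|AC| ∈ [8, 32]  (≈ [8.0000, 32.0000])

|AB| ∈ {20}
|BC| ∈ {12}
|AC| ∈ [8, 32]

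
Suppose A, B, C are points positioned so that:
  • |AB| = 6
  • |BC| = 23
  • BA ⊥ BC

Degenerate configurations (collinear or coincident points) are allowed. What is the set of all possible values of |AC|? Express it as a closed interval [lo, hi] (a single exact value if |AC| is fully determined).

|AC| = √(565)  (≈ 23.7697)

|AB| ∈ {6}
|BC| ∈ {23}
|AC| ∈ {√(565)}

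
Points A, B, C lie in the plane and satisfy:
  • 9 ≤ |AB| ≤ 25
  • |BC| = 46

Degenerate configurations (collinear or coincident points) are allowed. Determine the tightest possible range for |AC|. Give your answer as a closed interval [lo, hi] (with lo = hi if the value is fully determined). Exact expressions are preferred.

|AB| ∈ [9, 25]
|BC| ∈ {46}
|AC| ∈ [21, 71]

|AC| ∈ [21, 71]  (≈ [21.0000, 71.0000])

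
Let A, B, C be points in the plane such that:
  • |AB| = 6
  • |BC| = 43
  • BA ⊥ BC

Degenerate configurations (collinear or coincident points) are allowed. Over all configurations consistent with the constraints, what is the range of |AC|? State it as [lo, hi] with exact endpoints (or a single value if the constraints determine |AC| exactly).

|AC| = √(1885)  (≈ 43.4166)

|AB| ∈ {6}
|BC| ∈ {43}
|AC| ∈ {√(1885)}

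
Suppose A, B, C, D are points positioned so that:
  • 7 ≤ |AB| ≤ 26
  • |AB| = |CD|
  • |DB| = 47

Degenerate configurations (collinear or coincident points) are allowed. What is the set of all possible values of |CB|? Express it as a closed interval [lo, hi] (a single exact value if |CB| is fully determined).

|CB| ∈ [21, 73]  (≈ [21.0000, 73.0000])

|AB| ∈ [7, 26]
|BD| ∈ {47}
|CD| ∈ [7, 26]
|AD| ∈ [21, 73]
|BC| ∈ [21, 73]
|AC| ∈ [0, 99]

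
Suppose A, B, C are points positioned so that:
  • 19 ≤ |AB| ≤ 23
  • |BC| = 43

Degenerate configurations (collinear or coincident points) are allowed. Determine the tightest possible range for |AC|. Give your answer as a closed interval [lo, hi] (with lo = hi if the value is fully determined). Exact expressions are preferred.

|AC| ∈ [20, 66]  (≈ [20.0000, 66.0000])

|AB| ∈ [19, 23]
|BC| ∈ {43}
|AC| ∈ [20, 66]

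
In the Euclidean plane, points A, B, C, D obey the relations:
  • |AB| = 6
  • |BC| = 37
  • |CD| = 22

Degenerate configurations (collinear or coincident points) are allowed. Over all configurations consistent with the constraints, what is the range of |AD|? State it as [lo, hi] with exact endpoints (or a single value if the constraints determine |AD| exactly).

|AD| ∈ [9, 65]  (≈ [9.0000, 65.0000])

|AB| ∈ {6}
|BC| ∈ {37}
|CD| ∈ {22}
|AC| ∈ [31, 43]
|BD| ∈ [15, 59]
|AD| ∈ [9, 65]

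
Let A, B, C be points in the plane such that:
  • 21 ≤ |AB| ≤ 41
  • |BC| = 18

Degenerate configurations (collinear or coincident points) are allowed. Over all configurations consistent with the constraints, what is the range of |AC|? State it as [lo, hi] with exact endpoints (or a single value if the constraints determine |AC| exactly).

|AC| ∈ [3, 59]  (≈ [3.0000, 59.0000])

|AB| ∈ [21, 41]
|BC| ∈ {18}
|AC| ∈ [3, 59]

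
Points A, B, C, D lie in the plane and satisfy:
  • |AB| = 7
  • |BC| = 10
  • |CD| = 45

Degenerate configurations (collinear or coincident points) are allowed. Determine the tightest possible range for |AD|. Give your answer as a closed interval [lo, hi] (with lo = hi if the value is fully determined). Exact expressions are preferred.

|AD| ∈ [28, 62]  (≈ [28.0000, 62.0000])

|AB| ∈ {7}
|BC| ∈ {10}
|CD| ∈ {45}
|AC| ∈ [3, 17]
|BD| ∈ [35, 55]
|AD| ∈ [28, 62]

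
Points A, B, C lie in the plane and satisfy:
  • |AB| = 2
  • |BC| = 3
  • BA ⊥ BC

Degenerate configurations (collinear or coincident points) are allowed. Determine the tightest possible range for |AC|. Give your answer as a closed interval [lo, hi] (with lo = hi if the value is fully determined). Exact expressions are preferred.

|AB| ∈ {2}
|BC| ∈ {3}
|AC| ∈ {√(13)}

|AC| = √(13)  (≈ 3.6056)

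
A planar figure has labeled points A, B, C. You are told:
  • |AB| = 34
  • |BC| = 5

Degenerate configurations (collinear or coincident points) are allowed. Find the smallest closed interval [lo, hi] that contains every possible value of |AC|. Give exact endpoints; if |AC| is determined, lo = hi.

|AB| ∈ {34}
|BC| ∈ {5}
|AC| ∈ [29, 39]

|AC| ∈ [29, 39]  (≈ [29.0000, 39.0000])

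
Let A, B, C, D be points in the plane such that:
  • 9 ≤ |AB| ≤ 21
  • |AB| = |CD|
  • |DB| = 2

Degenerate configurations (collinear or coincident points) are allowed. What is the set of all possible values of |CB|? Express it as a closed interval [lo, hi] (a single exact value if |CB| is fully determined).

|CB| ∈ [7, 23]  (≈ [7.0000, 23.0000])

|AB| ∈ [9, 21]
|BD| ∈ {2}
|CD| ∈ [9, 21]
|AD| ∈ [7, 23]
|BC| ∈ [7, 23]
|AC| ∈ [0, 44]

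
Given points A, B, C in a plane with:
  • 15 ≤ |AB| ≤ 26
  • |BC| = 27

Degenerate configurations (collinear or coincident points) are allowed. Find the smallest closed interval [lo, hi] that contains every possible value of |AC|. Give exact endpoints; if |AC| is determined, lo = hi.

|AB| ∈ [15, 26]
|BC| ∈ {27}
|AC| ∈ [1, 53]

|AC| ∈ [1, 53]  (≈ [1.0000, 53.0000])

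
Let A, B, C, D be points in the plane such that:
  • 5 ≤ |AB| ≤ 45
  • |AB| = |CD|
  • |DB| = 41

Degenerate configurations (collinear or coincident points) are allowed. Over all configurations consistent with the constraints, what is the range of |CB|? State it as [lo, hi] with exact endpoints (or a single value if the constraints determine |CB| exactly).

|CB| ∈ [0, 86]  (≈ [0.0000, 86.0000])

|AB| ∈ [5, 45]
|BD| ∈ {41}
|CD| ∈ [5, 45]
|AD| ∈ [0, 86]
|BC| ∈ [0, 86]
|AC| ∈ [0, 131]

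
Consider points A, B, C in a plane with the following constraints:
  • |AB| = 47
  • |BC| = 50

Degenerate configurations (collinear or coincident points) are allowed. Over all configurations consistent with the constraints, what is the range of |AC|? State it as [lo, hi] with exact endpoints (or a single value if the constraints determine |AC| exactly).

|AB| ∈ {47}
|BC| ∈ {50}
|AC| ∈ [3, 97]

|AC| ∈ [3, 97]  (≈ [3.0000, 97.0000])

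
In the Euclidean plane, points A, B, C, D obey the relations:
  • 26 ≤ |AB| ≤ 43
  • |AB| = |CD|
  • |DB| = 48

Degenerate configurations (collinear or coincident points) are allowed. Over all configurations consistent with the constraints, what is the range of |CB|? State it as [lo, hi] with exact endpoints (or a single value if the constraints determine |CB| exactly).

|AB| ∈ [26, 43]
|BD| ∈ {48}
|CD| ∈ [26, 43]
|AD| ∈ [5, 91]
|BC| ∈ [5, 91]
|AC| ∈ [0, 134]

|CB| ∈ [5, 91]  (≈ [5.0000, 91.0000])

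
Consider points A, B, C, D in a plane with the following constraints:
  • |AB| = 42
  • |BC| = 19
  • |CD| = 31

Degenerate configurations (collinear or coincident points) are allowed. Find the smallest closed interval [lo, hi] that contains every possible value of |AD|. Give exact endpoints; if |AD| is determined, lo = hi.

|AD| ∈ [0, 92]  (≈ [0.0000, 92.0000])

|AB| ∈ {42}
|BC| ∈ {19}
|CD| ∈ {31}
|AC| ∈ [23, 61]
|BD| ∈ [12, 50]
|AD| ∈ [0, 92]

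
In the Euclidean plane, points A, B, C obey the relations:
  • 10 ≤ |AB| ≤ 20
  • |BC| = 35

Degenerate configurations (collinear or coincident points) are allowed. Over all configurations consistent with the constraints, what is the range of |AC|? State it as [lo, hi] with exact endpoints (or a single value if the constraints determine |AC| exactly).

|AC| ∈ [15, 55]  (≈ [15.0000, 55.0000])

|AB| ∈ [10, 20]
|BC| ∈ {35}
|AC| ∈ [15, 55]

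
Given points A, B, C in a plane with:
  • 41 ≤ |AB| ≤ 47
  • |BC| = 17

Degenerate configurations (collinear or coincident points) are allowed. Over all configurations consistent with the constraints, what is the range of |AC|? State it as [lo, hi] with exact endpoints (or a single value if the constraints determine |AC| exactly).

|AC| ∈ [24, 64]  (≈ [24.0000, 64.0000])

|AB| ∈ [41, 47]
|BC| ∈ {17}
|AC| ∈ [24, 64]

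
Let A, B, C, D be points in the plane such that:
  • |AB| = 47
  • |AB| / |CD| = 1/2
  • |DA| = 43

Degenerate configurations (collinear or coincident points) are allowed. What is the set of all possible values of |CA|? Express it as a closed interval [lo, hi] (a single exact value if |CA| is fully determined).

|AB| ∈ {47}
|AD| ∈ {43}
|CD| ∈ {94}
|BD| ∈ [4, 90]
|AC| ∈ [51, 137]
|BC| ∈ [4, 184]

|CA| ∈ [51, 137]  (≈ [51.0000, 137.0000])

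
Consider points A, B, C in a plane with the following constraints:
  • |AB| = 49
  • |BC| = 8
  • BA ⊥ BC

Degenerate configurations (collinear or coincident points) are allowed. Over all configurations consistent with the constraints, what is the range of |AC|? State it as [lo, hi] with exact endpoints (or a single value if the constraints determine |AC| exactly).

|AB| ∈ {49}
|BC| ∈ {8}
|AC| ∈ {√(2465)}

|AC| = √(2465)  (≈ 49.6488)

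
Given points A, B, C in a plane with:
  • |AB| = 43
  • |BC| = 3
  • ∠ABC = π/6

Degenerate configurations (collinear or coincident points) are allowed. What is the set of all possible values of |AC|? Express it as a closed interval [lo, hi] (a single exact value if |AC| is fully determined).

|AC| = √(1858 - 129·√(3))  (≈ 40.4298)

|AB| ∈ {43}
|BC| ∈ {3}
|AC| ∈ {√(1858 - 129·√(3))}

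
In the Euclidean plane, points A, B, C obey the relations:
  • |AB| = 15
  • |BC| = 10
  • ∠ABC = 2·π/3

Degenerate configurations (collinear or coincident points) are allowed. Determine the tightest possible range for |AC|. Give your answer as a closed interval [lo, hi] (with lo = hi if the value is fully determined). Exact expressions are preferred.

|AC| = 5·√(19)  (≈ 21.7945)

|AB| ∈ {15}
|BC| ∈ {10}
|AC| ∈ {5·√(19)}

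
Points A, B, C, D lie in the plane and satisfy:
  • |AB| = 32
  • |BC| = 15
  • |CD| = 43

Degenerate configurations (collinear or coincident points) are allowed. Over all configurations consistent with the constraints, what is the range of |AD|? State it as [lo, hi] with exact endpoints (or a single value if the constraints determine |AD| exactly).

|AB| ∈ {32}
|BC| ∈ {15}
|CD| ∈ {43}
|AC| ∈ [17, 47]
|BD| ∈ [28, 58]
|AD| ∈ [0, 90]

|AD| ∈ [0, 90]  (≈ [0.0000, 90.0000])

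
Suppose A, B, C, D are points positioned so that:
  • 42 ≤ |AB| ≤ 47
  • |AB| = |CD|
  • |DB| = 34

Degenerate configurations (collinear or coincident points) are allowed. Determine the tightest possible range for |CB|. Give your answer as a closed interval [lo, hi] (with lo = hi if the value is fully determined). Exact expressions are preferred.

|AB| ∈ [42, 47]
|BD| ∈ {34}
|CD| ∈ [42, 47]
|AD| ∈ [8, 81]
|BC| ∈ [8, 81]
|AC| ∈ [0, 128]

|CB| ∈ [8, 81]  (≈ [8.0000, 81.0000])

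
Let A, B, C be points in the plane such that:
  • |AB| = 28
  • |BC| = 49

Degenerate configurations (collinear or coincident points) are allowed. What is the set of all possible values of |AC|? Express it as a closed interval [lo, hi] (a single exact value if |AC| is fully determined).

|AB| ∈ {28}
|BC| ∈ {49}
|AC| ∈ [21, 77]

|AC| ∈ [21, 77]  (≈ [21.0000, 77.0000])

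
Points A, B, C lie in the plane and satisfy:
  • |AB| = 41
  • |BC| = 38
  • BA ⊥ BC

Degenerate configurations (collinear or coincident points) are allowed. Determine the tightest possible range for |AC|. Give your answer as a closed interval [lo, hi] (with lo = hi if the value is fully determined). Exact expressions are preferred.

|AB| ∈ {41}
|BC| ∈ {38}
|AC| ∈ {25·√(5)}

|AC| = 25·√(5)  (≈ 55.9017)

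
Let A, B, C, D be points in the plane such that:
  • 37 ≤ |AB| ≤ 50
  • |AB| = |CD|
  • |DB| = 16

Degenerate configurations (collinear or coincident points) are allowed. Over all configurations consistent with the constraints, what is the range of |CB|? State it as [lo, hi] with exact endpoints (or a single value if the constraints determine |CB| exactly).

|AB| ∈ [37, 50]
|BD| ∈ {16}
|CD| ∈ [37, 50]
|AD| ∈ [21, 66]
|BC| ∈ [21, 66]
|AC| ∈ [0, 116]

|CB| ∈ [21, 66]  (≈ [21.0000, 66.0000])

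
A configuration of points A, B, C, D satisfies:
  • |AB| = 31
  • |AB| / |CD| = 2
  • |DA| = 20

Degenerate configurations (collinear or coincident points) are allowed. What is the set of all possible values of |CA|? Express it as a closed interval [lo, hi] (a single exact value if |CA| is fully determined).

|CA| ∈ [9/2, 71/2]  (≈ [4.5000, 35.5000])

|AB| ∈ {31}
|AD| ∈ {20}
|CD| ∈ {31/2}
|BD| ∈ [11, 51]
|AC| ∈ [9/2, 71/2]
|BC| ∈ [0, 133/2]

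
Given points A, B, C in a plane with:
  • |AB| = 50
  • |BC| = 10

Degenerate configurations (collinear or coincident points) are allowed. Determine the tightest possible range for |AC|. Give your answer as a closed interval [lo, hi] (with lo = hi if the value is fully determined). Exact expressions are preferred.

|AB| ∈ {50}
|BC| ∈ {10}
|AC| ∈ [40, 60]

|AC| ∈ [40, 60]  (≈ [40.0000, 60.0000])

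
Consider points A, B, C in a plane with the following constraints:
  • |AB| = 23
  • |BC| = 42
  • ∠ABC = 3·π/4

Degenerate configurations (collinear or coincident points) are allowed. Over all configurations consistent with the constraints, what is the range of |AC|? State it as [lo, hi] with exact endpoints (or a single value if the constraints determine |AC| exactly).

|AC| = √(966·√(2) + 2293)  (≈ 60.4907)

|AB| ∈ {23}
|BC| ∈ {42}
|AC| ∈ {√(966·√(2) + 2293)}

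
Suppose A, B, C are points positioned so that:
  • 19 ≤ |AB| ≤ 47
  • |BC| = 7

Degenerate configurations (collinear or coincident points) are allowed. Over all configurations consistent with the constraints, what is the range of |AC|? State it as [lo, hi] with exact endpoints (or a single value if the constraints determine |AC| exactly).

|AB| ∈ [19, 47]
|BC| ∈ {7}
|AC| ∈ [12, 54]

|AC| ∈ [12, 54]  (≈ [12.0000, 54.0000])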